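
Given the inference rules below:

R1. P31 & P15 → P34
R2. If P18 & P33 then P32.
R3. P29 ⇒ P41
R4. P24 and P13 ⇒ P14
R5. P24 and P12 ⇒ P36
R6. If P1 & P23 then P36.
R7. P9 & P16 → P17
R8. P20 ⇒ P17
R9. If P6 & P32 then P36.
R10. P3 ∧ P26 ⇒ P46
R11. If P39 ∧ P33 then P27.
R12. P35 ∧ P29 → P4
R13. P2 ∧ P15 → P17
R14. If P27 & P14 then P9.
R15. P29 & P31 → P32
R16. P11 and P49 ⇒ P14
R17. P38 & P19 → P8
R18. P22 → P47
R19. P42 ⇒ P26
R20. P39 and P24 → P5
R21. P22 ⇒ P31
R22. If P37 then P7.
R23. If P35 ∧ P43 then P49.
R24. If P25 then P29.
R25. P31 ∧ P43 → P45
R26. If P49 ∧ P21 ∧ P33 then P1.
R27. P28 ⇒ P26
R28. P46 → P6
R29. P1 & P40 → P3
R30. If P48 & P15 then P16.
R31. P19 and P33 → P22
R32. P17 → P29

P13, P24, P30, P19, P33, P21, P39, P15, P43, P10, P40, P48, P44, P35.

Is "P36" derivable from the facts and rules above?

Forward chaining from the given facts derives: P14, P27, P9, P5, P49, P1, P3, P16, P22, P17, P47, P31, P45, P29, P34, P41, P4, P32.
Rules concluding P36: R5 needs P12; R6 needs P23; R9 needs P6 — none of these are established.

No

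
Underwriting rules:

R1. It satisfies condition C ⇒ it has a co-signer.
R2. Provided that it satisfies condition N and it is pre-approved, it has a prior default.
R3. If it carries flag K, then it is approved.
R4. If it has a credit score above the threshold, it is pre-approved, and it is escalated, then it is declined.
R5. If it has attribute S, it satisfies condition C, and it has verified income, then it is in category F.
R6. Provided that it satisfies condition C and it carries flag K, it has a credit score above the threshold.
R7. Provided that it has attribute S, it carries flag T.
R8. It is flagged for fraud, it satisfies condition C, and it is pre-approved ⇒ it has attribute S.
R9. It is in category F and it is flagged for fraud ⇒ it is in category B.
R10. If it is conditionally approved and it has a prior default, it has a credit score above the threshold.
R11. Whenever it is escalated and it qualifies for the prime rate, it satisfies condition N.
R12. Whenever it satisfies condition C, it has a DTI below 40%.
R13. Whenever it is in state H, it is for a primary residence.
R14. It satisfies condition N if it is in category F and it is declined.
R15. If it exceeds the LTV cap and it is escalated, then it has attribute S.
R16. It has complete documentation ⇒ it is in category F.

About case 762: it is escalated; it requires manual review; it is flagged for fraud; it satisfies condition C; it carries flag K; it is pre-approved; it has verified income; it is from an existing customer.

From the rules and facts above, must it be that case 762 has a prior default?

By R6 (it satisfies condition C, it carries flag K): it has a credit score above the threshold.
By R8 (it is flagged for fraud, it satisfies condition C, it is pre-approved): it has attribute S.
By R4 (it has a credit score above the threshold, it is pre-approved, it is escalated): it is declined.
By R5 (it has attribute S, it satisfies condition C, it has verified income): it is in category F.
By R14 (it is in category F, it is declined): it satisfies condition N.
By R2 (it satisfies condition N, it is pre-approved): it has a prior default.

Yes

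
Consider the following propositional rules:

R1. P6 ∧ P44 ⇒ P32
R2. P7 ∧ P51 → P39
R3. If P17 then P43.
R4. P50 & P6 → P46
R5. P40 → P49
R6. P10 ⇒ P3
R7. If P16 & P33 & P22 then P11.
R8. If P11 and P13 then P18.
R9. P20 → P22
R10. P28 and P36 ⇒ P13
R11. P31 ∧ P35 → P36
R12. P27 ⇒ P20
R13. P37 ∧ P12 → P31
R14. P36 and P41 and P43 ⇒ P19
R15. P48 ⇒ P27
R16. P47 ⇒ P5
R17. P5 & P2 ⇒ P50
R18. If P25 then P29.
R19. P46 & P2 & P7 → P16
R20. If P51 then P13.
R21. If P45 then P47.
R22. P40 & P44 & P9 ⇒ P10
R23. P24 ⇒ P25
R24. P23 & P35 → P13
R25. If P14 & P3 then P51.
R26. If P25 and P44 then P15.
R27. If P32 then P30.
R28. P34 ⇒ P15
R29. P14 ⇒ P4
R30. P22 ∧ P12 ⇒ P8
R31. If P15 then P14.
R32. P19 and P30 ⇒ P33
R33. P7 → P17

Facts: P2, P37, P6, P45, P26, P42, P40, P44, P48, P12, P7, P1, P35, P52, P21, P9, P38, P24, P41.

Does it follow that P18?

P32  (by R1: P6, P44)
P31  (by R13: P37, P12)
P27  (by R15: P48)
P47  (by R21: P45)
P10  (by R22: P40, P44, P9)
P25  (by R23: P24)
P15  (by R26: P25, P44)
P30  (by R27: P32)
P14  (by R31: P15)
P17  (by R33: P7)
P43  (by R3: P17)
P3  (by R6: P10)
P36  (by R11: P31, P35)
P20  (by R12: P27)
P19  (by R14: P36, P41, P43)
P5  (by R16: P47)
P50  (by R17: P5, P2)
P51  (by R25: P14, P3)
P33  (by R32: P19, P30)
P46  (by R4: P50, P6)
P22  (by R9: P20)
P16  (by R19: P46, P2, P7)
P13  (by R20: P51)
P11  (by R7: P16, P33, P22)
P18  (by R8: P11, P13)

Yes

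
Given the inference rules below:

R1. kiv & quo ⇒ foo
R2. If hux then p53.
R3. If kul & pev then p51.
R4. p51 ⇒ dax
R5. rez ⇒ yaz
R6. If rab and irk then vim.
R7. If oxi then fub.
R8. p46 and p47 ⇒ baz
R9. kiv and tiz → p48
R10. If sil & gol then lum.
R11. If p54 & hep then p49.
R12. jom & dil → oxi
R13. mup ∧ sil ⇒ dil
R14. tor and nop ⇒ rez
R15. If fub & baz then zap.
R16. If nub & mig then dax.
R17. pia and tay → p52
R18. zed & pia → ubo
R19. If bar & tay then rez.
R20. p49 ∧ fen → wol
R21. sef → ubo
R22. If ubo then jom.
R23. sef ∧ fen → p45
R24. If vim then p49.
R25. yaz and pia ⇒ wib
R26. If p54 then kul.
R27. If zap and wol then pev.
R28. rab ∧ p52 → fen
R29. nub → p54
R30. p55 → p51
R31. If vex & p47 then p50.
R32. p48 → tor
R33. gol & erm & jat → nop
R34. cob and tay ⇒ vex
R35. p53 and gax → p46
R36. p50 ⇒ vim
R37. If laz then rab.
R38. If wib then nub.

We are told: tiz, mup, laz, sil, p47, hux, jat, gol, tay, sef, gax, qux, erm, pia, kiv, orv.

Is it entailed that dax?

No

Forward chaining from the given facts derives: p53, p48, lum, dil, p52, ubo, jom, tor, nop, p46, rab, baz, oxi, rez, fen, yaz, fub, zap, p45, wib, nub, p54, kul.
Rules concluding dax: R4 needs p51; R16 needs mig — none of these are established.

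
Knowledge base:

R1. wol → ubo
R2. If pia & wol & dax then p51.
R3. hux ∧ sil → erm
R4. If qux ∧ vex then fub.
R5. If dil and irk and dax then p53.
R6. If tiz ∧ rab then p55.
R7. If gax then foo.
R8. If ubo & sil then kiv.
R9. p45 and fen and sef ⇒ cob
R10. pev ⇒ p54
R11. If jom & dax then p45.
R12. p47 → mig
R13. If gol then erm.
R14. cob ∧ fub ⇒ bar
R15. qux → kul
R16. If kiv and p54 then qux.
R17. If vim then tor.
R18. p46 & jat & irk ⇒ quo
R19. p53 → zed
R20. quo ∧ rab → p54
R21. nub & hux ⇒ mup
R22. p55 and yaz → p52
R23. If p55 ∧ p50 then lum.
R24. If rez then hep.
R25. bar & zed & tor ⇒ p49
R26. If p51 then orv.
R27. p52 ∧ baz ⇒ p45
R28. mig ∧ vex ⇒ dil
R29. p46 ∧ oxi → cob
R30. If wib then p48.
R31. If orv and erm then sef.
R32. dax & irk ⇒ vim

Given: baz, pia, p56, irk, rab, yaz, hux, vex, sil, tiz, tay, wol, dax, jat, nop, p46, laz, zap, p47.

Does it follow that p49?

Forward chaining from the given facts derives: ubo, p51, erm, p55, kiv, mig, quo, p54, p52, orv, p45, dil, sef, vim, p53, qux, tor, zed, fub, kul.
The only rule concluding p49 is R25, which needs bar; that is never established.

No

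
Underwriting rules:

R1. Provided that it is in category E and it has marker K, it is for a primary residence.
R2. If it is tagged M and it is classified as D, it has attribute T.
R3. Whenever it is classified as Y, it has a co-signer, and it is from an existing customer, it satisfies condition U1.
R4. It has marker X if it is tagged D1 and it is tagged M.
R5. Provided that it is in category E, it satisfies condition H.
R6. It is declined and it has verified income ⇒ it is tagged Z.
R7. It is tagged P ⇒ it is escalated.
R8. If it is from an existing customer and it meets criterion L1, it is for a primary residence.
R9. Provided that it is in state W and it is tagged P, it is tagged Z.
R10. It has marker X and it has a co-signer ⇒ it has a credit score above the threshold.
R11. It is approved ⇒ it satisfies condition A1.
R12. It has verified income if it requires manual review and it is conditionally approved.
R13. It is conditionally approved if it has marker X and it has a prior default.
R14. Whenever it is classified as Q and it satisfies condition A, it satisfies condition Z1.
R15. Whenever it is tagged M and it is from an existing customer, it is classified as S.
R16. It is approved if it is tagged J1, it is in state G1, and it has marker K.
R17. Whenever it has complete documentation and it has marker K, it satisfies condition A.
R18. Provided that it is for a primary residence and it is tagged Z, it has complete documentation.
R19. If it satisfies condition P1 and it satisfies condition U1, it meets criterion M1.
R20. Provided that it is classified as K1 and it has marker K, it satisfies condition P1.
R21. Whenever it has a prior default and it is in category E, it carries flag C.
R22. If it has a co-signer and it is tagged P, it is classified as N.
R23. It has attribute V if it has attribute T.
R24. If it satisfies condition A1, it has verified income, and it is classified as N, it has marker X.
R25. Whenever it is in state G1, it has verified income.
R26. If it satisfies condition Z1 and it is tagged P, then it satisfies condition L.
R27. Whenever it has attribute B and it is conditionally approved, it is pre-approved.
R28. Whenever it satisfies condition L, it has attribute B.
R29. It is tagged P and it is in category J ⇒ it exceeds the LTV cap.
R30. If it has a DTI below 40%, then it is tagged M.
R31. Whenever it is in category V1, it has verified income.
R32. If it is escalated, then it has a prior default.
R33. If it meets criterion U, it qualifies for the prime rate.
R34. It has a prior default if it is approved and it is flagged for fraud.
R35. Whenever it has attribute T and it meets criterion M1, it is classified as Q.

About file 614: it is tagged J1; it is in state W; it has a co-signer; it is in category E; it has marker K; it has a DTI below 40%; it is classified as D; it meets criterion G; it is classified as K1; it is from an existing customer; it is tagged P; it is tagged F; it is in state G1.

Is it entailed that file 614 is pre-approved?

No

Forward chaining from the given facts derives: is for a primary residence, satisfies condition H, is escalated, is tagged Z, is approved, has complete documentation, satisfies condition P1, is classified as N, has verified income, is tagged M, has a prior default, has attribute T, satisfies condition A1, is classified as S, satisfies condition A, carries flag C, has attribute V, has marker X, has a credit score above the threshold, is conditionally approved.
The only rule concluding "it is pre-approved" is R27, which needs "it has attribute B"; that is never established.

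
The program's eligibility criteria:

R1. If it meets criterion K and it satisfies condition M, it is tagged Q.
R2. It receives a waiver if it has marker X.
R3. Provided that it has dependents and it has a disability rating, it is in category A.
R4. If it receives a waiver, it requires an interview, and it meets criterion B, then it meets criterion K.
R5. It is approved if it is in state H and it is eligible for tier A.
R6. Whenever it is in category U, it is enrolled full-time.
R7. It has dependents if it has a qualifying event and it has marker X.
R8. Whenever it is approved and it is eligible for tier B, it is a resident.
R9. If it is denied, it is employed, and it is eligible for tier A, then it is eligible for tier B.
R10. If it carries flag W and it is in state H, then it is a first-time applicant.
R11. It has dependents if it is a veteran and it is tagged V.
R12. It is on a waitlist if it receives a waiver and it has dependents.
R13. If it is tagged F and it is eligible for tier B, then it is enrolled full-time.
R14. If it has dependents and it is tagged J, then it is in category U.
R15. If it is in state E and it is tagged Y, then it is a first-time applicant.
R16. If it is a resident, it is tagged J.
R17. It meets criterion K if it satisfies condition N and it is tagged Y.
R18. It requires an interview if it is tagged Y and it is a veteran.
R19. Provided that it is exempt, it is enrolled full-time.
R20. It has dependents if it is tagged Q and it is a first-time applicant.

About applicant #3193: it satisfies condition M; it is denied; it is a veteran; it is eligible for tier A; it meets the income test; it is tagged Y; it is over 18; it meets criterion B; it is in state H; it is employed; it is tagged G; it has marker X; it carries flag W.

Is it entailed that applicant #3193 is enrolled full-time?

Yes

By R2 (it has marker X): it receives a waiver.
By R5 (it is in state H, it is eligible for tier A): it is approved.
By R9 (it is denied, it is employed, it is eligible for tier A): it is eligible for tier B.
By R10 (it carries flag W, it is in state H): it is a first-time applicant.
By R18 (it is tagged Y, it is a veteran): it requires an interview.
By R4 (it receives a waiver, it requires an interview, it meets criterion B): it meets criterion K.
By R8 (it is approved, it is eligible for tier B): it is a resident.
By R16 (it is a resident): it is tagged J.
By R1 (it meets criterion K, it satisfies condition M): it is tagged Q.
By R20 (it is tagged Q, it is a first-time applicant): it has dependents.
By R14 (it has dependents, it is tagged J): it is in category U.
By R6 (it is in category U): it is enrolled full-time.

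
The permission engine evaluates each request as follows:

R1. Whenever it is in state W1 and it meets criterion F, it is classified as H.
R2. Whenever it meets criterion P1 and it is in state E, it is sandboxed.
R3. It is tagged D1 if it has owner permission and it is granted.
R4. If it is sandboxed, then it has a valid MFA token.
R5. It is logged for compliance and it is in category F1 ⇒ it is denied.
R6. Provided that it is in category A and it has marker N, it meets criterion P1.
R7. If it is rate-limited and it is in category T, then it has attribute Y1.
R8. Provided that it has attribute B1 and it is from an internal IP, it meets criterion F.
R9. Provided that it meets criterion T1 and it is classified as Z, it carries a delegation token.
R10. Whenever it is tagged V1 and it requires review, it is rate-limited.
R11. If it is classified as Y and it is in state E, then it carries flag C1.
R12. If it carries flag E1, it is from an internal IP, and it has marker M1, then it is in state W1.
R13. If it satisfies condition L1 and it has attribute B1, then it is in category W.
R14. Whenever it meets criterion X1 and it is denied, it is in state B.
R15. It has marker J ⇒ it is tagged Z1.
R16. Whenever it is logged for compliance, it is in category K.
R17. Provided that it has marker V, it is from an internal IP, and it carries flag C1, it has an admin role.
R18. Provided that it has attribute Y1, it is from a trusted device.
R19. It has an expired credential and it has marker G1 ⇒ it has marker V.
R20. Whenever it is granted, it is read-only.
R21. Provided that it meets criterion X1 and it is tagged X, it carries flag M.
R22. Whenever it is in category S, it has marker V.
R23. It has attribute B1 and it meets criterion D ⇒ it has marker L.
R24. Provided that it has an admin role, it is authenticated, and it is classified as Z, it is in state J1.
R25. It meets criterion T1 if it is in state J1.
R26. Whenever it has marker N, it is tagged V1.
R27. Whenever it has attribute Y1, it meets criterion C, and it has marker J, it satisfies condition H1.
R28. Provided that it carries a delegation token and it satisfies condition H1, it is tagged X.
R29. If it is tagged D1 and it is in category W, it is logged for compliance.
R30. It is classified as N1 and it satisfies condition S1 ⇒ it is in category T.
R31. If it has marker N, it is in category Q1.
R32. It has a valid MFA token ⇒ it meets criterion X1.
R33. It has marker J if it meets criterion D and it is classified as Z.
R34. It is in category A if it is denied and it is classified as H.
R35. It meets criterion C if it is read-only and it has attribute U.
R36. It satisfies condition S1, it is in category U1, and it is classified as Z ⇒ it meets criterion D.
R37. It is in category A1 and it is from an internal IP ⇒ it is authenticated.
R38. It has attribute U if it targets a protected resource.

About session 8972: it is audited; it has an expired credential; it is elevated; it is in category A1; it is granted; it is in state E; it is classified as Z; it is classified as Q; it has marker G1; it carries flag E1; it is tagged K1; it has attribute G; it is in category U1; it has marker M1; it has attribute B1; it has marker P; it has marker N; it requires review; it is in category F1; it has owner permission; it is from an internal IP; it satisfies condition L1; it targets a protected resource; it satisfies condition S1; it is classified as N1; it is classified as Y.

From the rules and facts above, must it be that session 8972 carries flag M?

Yes

By R3 (it has owner permission, it is granted): it is tagged D1.
By R8 (it has attribute B1, it is from an internal IP): it meets criterion F.
By R11 (it is classified as Y, it is in state E): it carries flag C1.
By R12 (it carries flag E1, it is from an internal IP, it has marker M1): it is in state W1.
By R13 (it satisfies condition L1, it has attribute B1): it is in category W.
By R19 (it has an expired credential, it has marker G1): it has marker V.
By R20 (it is granted): it is read-only.
By R26 (it has marker N): it is tagged V1.
By R29 (it is tagged D1, it is in category W): it is logged for compliance.
By R30 (it is classified as N1, it satisfies condition S1): it is in category T.
By R36 (it satisfies condition S1, it is in category U1, it is classified as Z): it meets criterion D.
By R37 (it is in category A1, it is from an internal IP): it is authenticated.
By R38 (it targets a protected resource): it has attribute U.
By R1 (it is in state W1, it meets criterion F): it is classified as H.
By R5 (it is logged for compliance, it is in category F1): it is denied.
By R10 (it is tagged V1, it requires review): it is rate-limited.
By R17 (it has marker V, it is from an internal IP, it carries flag C1): it has an admin role.
By R24 (it has an admin role, it is authenticated, it is classified as Z): it is in state J1.
By R25 (it is in state J1): it meets criterion T1.
By R33 (it meets criterion D, it is classified as Z): it has marker J.
By R34 (it is denied, it is classified as H): it is in category A.
By R35 (it is read-only, it has attribute U): it meets criterion C.
By R6 (it is in category A, it has marker N): it meets criterion P1.
By R7 (it is rate-limited, it is in category T): it has attribute Y1.
By R9 (it meets criterion T1, it is classified as Z): it carries a delegation token.
By R27 (it has attribute Y1, it meets criterion C, it has marker J): it satisfies condition H1.
By R28 (it carries a delegation token, it satisfies condition H1): it is tagged X.
By R2 (it meets criterion P1, it is in state E): it is sandboxed.
By R4 (it is sandboxed): it has a valid MFA token.
By R32 (it has a valid MFA token): it meets criterion X1.
By R21 (it meets criterion X1, it is tagged X): it carries flag M.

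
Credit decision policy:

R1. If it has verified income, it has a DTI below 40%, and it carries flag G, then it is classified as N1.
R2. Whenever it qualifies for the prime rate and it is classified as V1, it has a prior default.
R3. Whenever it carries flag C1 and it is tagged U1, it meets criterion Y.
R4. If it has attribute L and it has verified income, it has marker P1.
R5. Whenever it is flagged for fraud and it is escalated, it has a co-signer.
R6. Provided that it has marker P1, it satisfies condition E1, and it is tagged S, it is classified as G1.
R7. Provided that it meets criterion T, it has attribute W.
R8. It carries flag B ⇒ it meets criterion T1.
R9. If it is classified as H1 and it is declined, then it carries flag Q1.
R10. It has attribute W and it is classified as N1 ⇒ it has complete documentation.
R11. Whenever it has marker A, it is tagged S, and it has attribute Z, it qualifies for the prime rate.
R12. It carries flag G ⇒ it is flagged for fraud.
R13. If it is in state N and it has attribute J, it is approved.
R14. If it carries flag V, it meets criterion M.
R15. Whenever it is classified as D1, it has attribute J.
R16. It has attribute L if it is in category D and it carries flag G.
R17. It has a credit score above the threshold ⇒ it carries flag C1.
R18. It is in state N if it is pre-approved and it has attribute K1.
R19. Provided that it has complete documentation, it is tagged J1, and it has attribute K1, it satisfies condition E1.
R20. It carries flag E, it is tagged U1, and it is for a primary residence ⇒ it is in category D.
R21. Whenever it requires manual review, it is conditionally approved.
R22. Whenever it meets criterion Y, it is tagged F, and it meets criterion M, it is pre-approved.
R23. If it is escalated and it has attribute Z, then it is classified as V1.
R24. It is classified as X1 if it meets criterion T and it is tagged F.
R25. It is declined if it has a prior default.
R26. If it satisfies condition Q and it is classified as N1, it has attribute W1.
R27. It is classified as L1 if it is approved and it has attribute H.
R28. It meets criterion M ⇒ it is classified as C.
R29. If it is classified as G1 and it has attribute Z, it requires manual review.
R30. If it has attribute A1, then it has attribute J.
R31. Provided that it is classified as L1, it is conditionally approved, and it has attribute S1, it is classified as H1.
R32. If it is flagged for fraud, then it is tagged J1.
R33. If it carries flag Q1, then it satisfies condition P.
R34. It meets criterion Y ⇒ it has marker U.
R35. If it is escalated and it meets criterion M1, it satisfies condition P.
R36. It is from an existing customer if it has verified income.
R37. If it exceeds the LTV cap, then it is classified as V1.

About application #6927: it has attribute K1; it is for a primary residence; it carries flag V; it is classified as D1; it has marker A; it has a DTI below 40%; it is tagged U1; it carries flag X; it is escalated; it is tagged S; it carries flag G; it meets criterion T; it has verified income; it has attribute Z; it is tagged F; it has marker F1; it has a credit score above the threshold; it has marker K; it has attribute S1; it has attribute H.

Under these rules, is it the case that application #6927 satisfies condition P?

Forward chaining from the given facts derives: is classified as N1, has attribute W, has complete documentation, qualifies for the prime rate, is flagged for fraud, meets criterion M, has attribute J, carries flag C1, is classified as V1, is classified as X1, is classified as C, is tagged J1, is from an existing customer, has a prior default, meets criterion Y, has a co-signer, satisfies condition E1, is pre-approved, is declined, has marker U, is in state N, is approved, is classified as L1.
Rules concluding "it satisfies condition P": R33 needs "it carries flag Q1"; R35 needs "it meets criterion M1" — none of these are established.

No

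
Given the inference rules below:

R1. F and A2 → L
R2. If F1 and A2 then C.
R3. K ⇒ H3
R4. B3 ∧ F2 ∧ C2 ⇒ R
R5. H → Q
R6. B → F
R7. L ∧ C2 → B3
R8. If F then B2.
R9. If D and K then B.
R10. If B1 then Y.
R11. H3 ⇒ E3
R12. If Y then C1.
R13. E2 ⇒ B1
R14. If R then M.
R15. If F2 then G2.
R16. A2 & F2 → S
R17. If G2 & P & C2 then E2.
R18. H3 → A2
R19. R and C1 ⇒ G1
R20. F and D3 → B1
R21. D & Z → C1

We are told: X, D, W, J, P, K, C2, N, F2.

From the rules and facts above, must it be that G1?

Yes

H3  (by R3: K)
B  (by R9: D, K)
G2  (by R15: F2)
E2  (by R17: G2, P, C2)
A2  (by R18: H3)
F  (by R6: B)
B1  (by R13: E2)
L  (by R1: F, A2)
B3  (by R7: L, C2)
Y  (by R10: B1)
C1  (by R12: Y)
R  (by R4: B3, F2, C2)
G1  (by R19: R, C1)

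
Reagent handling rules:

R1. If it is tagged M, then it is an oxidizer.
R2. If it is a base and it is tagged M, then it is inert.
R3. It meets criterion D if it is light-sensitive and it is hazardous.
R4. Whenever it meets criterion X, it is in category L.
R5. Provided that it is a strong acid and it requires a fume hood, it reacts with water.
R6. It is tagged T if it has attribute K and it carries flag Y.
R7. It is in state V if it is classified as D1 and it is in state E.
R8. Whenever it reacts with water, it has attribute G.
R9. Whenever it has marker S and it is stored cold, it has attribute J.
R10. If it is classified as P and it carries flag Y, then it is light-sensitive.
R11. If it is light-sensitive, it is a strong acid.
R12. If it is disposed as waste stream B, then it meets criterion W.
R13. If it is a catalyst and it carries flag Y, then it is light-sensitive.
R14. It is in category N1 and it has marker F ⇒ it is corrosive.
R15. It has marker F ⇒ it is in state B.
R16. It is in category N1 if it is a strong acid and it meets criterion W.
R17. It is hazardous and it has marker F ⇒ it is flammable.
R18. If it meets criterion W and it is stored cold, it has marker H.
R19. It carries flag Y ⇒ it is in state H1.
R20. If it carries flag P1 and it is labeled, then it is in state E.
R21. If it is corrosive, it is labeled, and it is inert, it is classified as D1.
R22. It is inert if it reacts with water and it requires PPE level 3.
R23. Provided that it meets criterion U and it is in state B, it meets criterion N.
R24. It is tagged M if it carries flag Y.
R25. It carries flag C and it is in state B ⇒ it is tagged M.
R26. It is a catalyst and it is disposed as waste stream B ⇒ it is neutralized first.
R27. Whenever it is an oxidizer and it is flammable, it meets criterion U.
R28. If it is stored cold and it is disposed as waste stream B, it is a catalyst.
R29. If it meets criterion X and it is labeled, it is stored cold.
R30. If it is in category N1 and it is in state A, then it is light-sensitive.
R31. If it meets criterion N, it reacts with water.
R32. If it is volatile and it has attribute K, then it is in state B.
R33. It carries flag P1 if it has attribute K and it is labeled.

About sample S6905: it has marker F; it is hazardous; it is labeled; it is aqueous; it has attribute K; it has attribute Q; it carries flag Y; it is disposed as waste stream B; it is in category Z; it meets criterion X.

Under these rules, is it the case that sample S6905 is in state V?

Forward chaining from the given facts derives: is in category L, is tagged T, meets criterion W, is in state B, is flammable, is in state H1, is tagged M, is stored cold, carries flag P1, is an oxidizer, has marker H, is in state E, meets criterion U, is a catalyst, is light-sensitive, meets criterion N, is neutralized first, reacts with water, meets criterion D, has attribute G, is a strong acid, is in category N1, is corrosive.
The only rule concluding "it is in state V" is R7, which needs "it is classified as D1"; that is never established.

No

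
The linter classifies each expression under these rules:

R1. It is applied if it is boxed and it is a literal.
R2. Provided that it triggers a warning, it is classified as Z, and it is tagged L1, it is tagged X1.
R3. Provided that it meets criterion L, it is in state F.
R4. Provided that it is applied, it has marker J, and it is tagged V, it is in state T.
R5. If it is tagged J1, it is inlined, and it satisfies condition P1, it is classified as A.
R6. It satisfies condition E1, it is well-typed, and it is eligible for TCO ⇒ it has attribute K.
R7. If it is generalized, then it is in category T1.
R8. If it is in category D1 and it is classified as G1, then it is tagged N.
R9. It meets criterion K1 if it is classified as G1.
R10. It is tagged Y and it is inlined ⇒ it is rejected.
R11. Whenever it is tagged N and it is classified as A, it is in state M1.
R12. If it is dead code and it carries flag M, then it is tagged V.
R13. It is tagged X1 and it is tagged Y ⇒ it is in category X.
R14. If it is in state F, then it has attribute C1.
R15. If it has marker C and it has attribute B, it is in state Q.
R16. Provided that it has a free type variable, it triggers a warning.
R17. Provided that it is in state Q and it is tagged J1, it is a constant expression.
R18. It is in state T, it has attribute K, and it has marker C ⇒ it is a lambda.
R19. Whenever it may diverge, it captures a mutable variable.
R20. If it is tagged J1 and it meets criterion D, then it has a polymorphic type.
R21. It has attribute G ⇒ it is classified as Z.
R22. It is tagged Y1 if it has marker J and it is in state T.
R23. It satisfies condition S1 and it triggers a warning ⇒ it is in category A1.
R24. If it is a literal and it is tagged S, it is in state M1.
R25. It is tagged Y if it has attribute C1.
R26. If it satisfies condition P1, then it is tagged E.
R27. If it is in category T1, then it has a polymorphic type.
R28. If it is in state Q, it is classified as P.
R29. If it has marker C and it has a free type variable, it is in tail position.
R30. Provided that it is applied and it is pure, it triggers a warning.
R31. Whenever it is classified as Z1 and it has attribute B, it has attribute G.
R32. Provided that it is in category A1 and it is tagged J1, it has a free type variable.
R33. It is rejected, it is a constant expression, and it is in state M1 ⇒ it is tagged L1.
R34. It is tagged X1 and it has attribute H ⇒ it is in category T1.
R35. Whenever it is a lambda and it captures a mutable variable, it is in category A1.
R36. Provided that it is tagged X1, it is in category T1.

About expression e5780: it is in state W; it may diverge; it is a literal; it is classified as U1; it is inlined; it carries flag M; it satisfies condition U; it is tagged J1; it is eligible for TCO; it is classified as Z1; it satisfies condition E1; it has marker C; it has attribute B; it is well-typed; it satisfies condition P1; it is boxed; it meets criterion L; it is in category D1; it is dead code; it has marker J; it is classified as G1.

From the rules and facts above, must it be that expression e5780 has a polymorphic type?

By R1 (it is boxed, it is a literal): it is applied.
By R3 (it meets criterion L): it is in state F.
By R5 (it is tagged J1, it is inlined, it satisfies condition P1): it is classified as A.
By R6 (it satisfies condition E1, it is well-typed, it is eligible for TCO): it has attribute K.
By R8 (it is in category D1, it is classified as G1): it is tagged N.
By R11 (it is tagged N, it is classified as A): it is in state M1.
By R12 (it is dead code, it carries flag M): it is tagged V.
By R14 (it is in state F): it has attribute C1.
By R15 (it has marker C, it has attribute B): it is in state Q.
By R17 (it is in state Q, it is tagged J1): it is a constant expression.
By R19 (it may diverge): it captures a mutable variable.
By R25 (it has attribute C1): it is tagged Y.
By R31 (it is classified as Z1, it has attribute B): it has attribute G.
By R4 (it is applied, it has marker J, it is tagged V): it is in state T.
By R10 (it is tagged Y, it is inlined): it is rejected.
By R18 (it is in state T, it has attribute K, it has marker C): it is a lambda.
By R21 (it has attribute G): it is classified as Z.
By R33 (it is rejected, it is a constant expression, it is in state M1): it is tagged L1.
By R35 (it is a lambda, it captures a mutable variable): it is in category A1.
By R32 (it is in category A1, it is tagged J1): it has a free type variable.
By R16 (it has a free type variable): it triggers a warning.
By R2 (it triggers a warning, it is classified as Z, it is tagged L1): it is tagged X1.
By R36 (it is tagged X1): it is in category T1.
By R27 (it is in category T1): it has a polymorphic type.

Yes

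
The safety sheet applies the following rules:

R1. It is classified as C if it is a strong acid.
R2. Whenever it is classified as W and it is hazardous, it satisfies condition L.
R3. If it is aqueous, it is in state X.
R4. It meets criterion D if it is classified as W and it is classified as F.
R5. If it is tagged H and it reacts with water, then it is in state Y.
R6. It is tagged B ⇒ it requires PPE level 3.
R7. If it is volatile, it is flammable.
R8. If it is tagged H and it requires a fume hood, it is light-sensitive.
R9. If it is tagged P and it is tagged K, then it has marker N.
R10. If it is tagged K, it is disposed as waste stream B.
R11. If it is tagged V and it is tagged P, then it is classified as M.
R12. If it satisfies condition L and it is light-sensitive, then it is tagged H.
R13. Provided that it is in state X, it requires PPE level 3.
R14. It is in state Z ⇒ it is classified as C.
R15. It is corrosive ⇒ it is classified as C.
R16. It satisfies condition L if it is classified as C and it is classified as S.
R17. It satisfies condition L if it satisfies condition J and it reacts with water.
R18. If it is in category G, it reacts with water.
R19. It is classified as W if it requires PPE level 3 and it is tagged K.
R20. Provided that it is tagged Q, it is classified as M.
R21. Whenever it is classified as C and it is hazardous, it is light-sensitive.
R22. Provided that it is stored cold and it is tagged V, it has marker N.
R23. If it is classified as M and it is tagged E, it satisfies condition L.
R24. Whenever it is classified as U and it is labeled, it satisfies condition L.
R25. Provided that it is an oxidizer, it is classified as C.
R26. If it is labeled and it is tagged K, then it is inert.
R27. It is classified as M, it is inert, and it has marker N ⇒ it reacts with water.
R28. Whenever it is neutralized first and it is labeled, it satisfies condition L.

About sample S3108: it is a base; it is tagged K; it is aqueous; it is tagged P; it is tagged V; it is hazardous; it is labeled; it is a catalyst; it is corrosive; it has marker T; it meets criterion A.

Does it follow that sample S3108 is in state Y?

By R3 (it is aqueous): it is in state X.
By R9 (it is tagged P, it is tagged K): it has marker N.
By R11 (it is tagged V, it is tagged P): it is classified as M.
By R13 (it is in state X): it requires PPE level 3.
By R15 (it is corrosive): it is classified as C.
By R19 (it requires PPE level 3, it is tagged K): it is classified as W.
By R21 (it is classified as C, it is hazardous): it is light-sensitive.
By R26 (it is labeled, it is tagged K): it is inert.
By R27 (it is classified as M, it is inert, it has marker N): it reacts with water.
By R2 (it is classified as W, it is hazardous): it satisfies condition L.
By R12 (it satisfies condition L, it is light-sensitive): it is tagged H.
By R5 (it is tagged H, it reacts with water): it is in state Y.

Yes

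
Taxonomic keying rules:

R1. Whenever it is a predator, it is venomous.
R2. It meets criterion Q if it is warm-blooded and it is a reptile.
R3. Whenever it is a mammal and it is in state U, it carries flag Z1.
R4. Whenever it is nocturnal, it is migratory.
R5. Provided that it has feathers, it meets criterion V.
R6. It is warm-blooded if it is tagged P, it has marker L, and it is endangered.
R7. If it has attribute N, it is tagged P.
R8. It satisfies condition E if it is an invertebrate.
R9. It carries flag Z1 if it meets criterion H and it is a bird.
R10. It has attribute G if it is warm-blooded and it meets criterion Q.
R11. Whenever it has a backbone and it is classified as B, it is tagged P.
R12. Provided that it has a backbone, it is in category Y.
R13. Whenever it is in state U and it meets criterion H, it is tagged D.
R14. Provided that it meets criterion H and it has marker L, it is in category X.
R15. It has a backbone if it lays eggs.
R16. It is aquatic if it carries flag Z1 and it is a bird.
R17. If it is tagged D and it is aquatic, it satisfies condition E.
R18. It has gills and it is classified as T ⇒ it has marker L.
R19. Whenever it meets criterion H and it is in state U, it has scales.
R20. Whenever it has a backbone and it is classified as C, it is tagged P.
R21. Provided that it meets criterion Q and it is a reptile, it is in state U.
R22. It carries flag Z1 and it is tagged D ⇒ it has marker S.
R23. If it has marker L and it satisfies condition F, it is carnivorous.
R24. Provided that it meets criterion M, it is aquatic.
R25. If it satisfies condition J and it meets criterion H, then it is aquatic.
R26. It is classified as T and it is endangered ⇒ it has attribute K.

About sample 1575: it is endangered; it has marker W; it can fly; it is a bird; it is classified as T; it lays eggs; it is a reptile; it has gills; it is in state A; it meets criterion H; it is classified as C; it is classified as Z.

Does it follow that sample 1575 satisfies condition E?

By R9 (it meets criterion H, it is a bird): it carries flag Z1.
By R15 (it lays eggs): it has a backbone.
By R16 (it carries flag Z1, it is a bird): it is aquatic.
By R18 (it has gills, it is classified as T): it has marker L.
By R20 (it has a backbone, it is classified as C): it is tagged P.
By R6 (it is tagged P, it has marker L, it is endangered): it is warm-blooded.
By R2 (it is warm-blooded, it is a reptile): it meets criterion Q.
By R21 (it meets criterion Q, it is a reptile): it is in state U.
By R13 (it is in state U, it meets criterion H): it is tagged D.
By R17 (it is tagged D, it is aquatic): it satisfies condition E.

Yes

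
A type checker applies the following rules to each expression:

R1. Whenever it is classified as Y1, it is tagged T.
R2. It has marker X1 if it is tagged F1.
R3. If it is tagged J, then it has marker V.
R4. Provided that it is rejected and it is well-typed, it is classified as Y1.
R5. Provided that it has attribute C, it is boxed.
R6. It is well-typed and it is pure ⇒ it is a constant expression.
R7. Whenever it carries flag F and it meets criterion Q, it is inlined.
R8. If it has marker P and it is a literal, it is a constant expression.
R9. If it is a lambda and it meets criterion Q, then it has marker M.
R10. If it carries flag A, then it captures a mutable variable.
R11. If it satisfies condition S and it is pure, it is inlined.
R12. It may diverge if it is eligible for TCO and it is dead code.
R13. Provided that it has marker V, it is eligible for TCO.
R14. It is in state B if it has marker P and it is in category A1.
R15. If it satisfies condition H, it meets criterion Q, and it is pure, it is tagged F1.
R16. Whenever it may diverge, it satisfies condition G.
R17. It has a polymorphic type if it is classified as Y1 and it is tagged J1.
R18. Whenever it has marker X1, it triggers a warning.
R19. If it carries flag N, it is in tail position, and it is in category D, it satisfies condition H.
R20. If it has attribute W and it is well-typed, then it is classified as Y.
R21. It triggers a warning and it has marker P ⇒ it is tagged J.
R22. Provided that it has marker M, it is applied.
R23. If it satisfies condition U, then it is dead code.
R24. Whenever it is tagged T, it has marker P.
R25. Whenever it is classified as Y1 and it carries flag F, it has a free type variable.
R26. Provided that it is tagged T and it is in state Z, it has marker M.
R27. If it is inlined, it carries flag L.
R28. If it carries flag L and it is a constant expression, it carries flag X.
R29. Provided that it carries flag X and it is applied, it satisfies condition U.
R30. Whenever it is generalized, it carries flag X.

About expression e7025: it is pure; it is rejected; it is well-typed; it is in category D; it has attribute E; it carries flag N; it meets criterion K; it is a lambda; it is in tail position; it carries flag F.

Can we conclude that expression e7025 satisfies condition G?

Forward chaining from the given facts derives: is classified as Y1, is a constant expression, satisfies condition H, has a free type variable, is tagged T, has marker P.
The only rule concluding "it satisfies condition G" is R16, which needs "it may diverge"; that is never established.

No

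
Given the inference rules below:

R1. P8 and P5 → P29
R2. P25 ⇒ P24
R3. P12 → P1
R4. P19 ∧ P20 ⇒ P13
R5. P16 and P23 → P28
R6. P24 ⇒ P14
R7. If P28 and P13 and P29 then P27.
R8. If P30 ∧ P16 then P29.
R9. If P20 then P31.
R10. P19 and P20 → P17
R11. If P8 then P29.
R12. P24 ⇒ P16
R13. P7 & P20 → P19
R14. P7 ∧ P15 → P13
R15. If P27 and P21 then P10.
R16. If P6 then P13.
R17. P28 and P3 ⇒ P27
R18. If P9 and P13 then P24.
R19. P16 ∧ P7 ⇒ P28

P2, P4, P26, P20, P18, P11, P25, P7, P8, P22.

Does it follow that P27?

P24  (by R2: P25)
P29  (by R11: P8)
P16  (by R12: P24)
P19  (by R13: P7, P20)
P28  (by R19: P16, P7)
P13  (by R4: P19, P20)
P27  (by R7: P28, P13, P29)

Yes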